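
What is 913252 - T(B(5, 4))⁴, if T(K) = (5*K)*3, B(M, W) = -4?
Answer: -12046748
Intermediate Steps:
T(K) = 15*K
913252 - T(B(5, 4))⁴ = 913252 - (15*(-4))⁴ = 913252 - 1*(-60)⁴ = 913252 - 1*12960000 = 913252 - 12960000 = -12046748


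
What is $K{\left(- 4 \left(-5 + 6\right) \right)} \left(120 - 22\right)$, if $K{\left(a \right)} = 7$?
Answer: $686$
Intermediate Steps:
$K{\left(- 4 \left(-5 + 6\right) \right)} \left(120 - 22\right) = 7 \left(120 - 22\right) = 7 \cdot 98 = 686$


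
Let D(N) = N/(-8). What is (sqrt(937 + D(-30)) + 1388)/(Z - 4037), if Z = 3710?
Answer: -1388/327 - sqrt(3763)/654 ≈ -4.3384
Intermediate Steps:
D(N) = -N/8 (D(N) = N*(-1/8) = -N/8)
(sqrt(937 + D(-30)) + 1388)/(Z - 4037) = (sqrt(937 - 1/8*(-30)) + 1388)/(3710 - 4037) = (sqrt(937 + 15/4) + 1388)/(-327) = (sqrt(3763/4) + 1388)*(-1/327) = (sqrt(3763)/2 + 1388)*(-1/327) = (1388 + sqrt(3763)/2)*(-1/327) = -1388/327 - sqrt(3763)/654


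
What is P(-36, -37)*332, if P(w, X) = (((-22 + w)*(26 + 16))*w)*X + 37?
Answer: -1077245380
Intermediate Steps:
P(w, X) = 37 + X*w*(-924 + 42*w) (P(w, X) = (((-22 + w)*42)*w)*X + 37 = ((-924 + 42*w)*w)*X + 37 = (w*(-924 + 42*w))*X + 37 = X*w*(-924 + 42*w) + 37 = 37 + X*w*(-924 + 42*w))
P(-36, -37)*332 = (37 - 924*(-37)*(-36) + 42*(-37)*(-36)²)*332 = (37 - 1230768 + 42*(-37)*1296)*332 = (37 - 1230768 - 2013984)*332 = -3244715*332 = -1077245380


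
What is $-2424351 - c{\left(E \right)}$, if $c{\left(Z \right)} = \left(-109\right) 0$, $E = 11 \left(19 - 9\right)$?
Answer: $-2424351$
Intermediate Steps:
$E = 110$ ($E = 11 \cdot 10 = 110$)
$c{\left(Z \right)} = 0$
$-2424351 - c{\left(E \right)} = -2424351 - 0 = -2424351 + 0 = -2424351$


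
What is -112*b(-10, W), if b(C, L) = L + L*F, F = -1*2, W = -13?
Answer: -1456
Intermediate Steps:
F = -2
b(C, L) = -L (b(C, L) = L + L*(-2) = L - 2*L = -L)
-112*b(-10, W) = -(-112)*(-13) = -112*13 = -1456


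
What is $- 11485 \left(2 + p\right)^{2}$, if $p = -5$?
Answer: $-103365$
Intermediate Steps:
$- 11485 \left(2 + p\right)^{2} = - 11485 \left(2 - 5\right)^{2} = - 11485 \left(-3\right)^{2} = \left(-11485\right) 9 = -103365$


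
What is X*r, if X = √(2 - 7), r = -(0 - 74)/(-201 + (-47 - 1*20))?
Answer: -37*I*√5/134 ≈ -0.61742*I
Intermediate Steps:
r = -37/134 (r = -(-74)/(-201 + (-47 - 20)) = -(-74)/(-201 - 67) = -(-74)/(-268) = -(-74)*(-1)/268 = -1*37/134 = -37/134 ≈ -0.27612)
X = I*√5 (X = √(-5) = I*√5 ≈ 2.2361*I)
X*r = (I*√5)*(-37/134) = -37*I*√5/134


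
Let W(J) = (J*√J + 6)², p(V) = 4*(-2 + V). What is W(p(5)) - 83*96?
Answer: -6204 + 288*√3 ≈ -5705.2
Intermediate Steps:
p(V) = -8 + 4*V
W(J) = (6 + J^(3/2))² (W(J) = (J^(3/2) + 6)² = (6 + J^(3/2))²)
W(p(5)) - 83*96 = (6 + (-8 + 4*5)^(3/2))² - 83*96 = (6 + (-8 + 20)^(3/2))² - 7968 = (6 + 12^(3/2))² - 7968 = (6 + 24*√3)² - 7968 = -7968 + (6 + 24*√3)²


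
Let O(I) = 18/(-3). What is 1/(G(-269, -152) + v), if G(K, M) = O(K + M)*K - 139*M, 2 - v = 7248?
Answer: 1/15496 ≈ 6.4533e-5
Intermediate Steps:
O(I) = -6 (O(I) = 18*(-⅓) = -6)
v = -7246 (v = 2 - 1*7248 = 2 - 7248 = -7246)
G(K, M) = -139*M - 6*K (G(K, M) = -6*K - 139*M = -139*M - 6*K)
1/(G(-269, -152) + v) = 1/((-139*(-152) - 6*(-269)) - 7246) = 1/((21128 + 1614) - 7246) = 1/(22742 - 7246) = 1/15496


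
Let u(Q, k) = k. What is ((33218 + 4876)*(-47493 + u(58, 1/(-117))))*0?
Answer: 0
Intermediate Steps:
((33218 + 4876)*(-47493 + u(58, 1/(-117))))*0 = ((33218 + 4876)*(-47493 + 1/(-117)))*0 = (38094*(-47493 - 1/117))*0 = (38094*(-5556682/117))*0 = -70558748036/39*0 = 0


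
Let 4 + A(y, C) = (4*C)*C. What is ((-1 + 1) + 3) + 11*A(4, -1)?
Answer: 3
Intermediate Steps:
A(y, C) = -4 + 4*C² (A(y, C) = -4 + (4*C)*C = -4 + 4*C²)
((-1 + 1) + 3) + 11*A(4, -1) = ((-1 + 1) + 3) + 11*(-4 + 4*(-1)²) = (0 + 3) + 11*(-4 + 4*1) = 3 + 11*(-4 + 4) = 3 + 11*0 = 3 + 0 = 3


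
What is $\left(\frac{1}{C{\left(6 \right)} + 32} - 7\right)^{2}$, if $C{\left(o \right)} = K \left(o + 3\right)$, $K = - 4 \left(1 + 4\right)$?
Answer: $\frac{1075369}{21904} \approx 49.095$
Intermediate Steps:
$K = -20$ ($K = \left(-4\right) 5 = -20$)
$C{\left(o \right)} = -60 - 20 o$ ($C{\left(o \right)} = - 20 \left(o + 3\right) = - 20 \left(3 + o\right) = -60 - 20 o$)
$\left(\frac{1}{C{\left(6 \right)} + 32} - 7\right)^{2} = \left(\frac{1}{\left(-60 - 120\right) + 32} - 7\right)^{2} = \left(\frac{1}{-180 + 32} - 7\right)^{2} = \left(\frac{1}{-148} - 7\right)^{2} = \left(- \frac{1}{148} - 7\right)^{2} = \left(- \frac{1037}{148}\right)^{2} = \frac{1075369}{21904}$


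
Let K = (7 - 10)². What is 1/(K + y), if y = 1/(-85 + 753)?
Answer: 668/6013 ≈ 0.11109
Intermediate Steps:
K = 9 (K = (-3)² = 9)
y = 1/668 ≈ 0.0014970
1/(K + y) = 1/(9 + 1/668) = 1/(6013/668) = 668/6013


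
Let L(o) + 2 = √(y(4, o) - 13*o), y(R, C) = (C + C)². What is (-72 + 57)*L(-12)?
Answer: 30 - 30*√183 ≈ -375.83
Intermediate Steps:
y(R, C) = 4*C² (y(R, C) = (2*C)² = 4*C²)
L(o) = -2 + √(-13*o + 4*o²) (L(o) = -2 + √(4*o² - 13*o) = -2 + √(-13*o + 4*o²))
(-72 + 57)*L(-12) = (-72 + 57)*(-2 + √(-12*(-13 + 4*(-12)))) = -15*(-2 + √(-12*(-13 - 48))) = -15*(-2 + √(-12*(-61))) = -15*(-2 + √732) = -15*(-2 + 2*√183) = 30 - 30*√183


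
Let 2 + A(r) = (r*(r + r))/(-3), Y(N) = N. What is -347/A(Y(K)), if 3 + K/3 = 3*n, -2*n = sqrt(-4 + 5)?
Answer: 694/247 ≈ 2.8097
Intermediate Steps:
n = -1/2 (n = -sqrt(-4 + 5)/2 = -sqrt(1)/2 = -1/2*1 = -1/2 ≈ -0.50000)
K = -27/2 (K = -9 + 3*(3*(-1/2)) = -9 + 3*(-3/2) = -9 - 9/2 = -27/2 ≈ -13.500)
A(r) = -2 - 2*r**2/3 (A(r) = -2 + (r*(r + r))/(-3) = -2 + (r*(2*r))*(-1/3) = -2 + (2*r**2)*(-1/3) = -2 - 2*r**2/3)
-347/A(Y(K)) = -347/(-2 - 2*(-27/2)**2/3) = -347/(-2 - 2/3*729/4) = -347/(-2 - 243/2) = -347/(-247/2) = -347*(-2/247) = 694/247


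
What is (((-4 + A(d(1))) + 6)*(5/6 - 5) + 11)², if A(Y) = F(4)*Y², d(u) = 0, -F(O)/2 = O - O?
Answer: 64/9 ≈ 7.1111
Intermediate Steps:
F(O) = 0 (F(O) = -2*(O - O) = -2*0 = 0)
A(Y) = 0 (A(Y) = 0*Y² = 0)
(((-4 + A(d(1))) + 6)*(5/6 - 5) + 11)² = (((-4 + 0) + 6)*(5/6 - 5) + 11)² = ((-4 + 6)*(5*(⅙) - 5) + 11)² = (2*(⅚ - 5) + 11)² = (2*(-25/6) + 11)² = (-25/3 + 11)² = (8/3)² = 64/9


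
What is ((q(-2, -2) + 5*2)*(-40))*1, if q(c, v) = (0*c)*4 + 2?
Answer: -480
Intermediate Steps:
q(c, v) = 2 (q(c, v) = 0*4 + 2 = 0 + 2 = 2)
((q(-2, -2) + 5*2)*(-40))*1 = ((2 + 5*2)*(-40))*1 = ((2 + 10)*(-40))*1 = (12*(-40))*1 = -480*1 = -480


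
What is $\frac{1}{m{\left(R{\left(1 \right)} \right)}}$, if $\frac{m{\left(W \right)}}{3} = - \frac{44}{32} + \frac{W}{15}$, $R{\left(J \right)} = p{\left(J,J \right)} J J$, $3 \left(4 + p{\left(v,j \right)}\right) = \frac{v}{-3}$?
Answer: $- \frac{360}{1781} \approx -0.20213$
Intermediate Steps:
$p{\left(v,j \right)} = -4 - \frac{v}{9}$ ($p{\left(v,j \right)} = -4 + \frac{v \frac{1}{-3}}{3} = -4 + \frac{v \left(- \frac{1}{3}\right)}{3} = -4 + \frac{\left(- \frac{1}{3}\right) v}{3} = -4 - \frac{v}{9}$)
$R{\left(J \right)} = J^{2} \left(-4 - \frac{J}{9}\right)$ ($R{\left(J \right)} = \left(-4 - \frac{J}{9}\right) J J = J \left(-4 - \frac{J}{9}\right) J = J^{2} \left(-4 - \frac{J}{9}\right)$)
$m{\left(W \right)} = - \frac{33}{8} + \frac{W}{5}$ ($m{\left(W \right)} = 3 \left(- \frac{44}{32} + \frac{W}{15}\right) = 3 \left(\left(-44\right) \frac{1}{32} + W \frac{1}{15}\right) = 3 \left(- \frac{11}{8} + \frac{W}{15}\right) = - \frac{33}{8} + \frac{W}{5}$)
$\frac{1}{m{\left(R{\left(1 \right)} \right)}} = \frac{1}{- \frac{33}{8} + \frac{\frac{1}{9} \cdot 1^{2} \left(-36 - 1\right)}{5}} = \frac{1}{- \frac{33}{8} + \frac{\frac{1}{9} \cdot 1 \left(-36 - 1\right)}{5}} = \frac{1}{- \frac{33}{8} + \frac{\frac{1}{9} \cdot 1 \left(-37\right)}{5}} = \frac{1}{- \frac{33}{8} + \frac{1}{5} \left(- \frac{37}{9}\right)} = \frac{1}{- \frac{33}{8} - \frac{37}{45}} = \frac{1}{- \frac{1781}{360}} = - \frac{360}{1781}$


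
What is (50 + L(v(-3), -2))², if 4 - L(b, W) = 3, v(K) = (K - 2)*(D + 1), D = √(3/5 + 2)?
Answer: 2601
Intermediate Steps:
D = √65/5 (D = √(3*(⅕) + 2) = √(⅗ + 2) = √(13/5) = √65/5 ≈ 1.6125)
v(K) = (1 + √65/5)*(-2 + K) (v(K) = (K - 2)*(√65/5 + 1) = (-2 + K)*(1 + √65/5) = (1 + √65/5)*(-2 + K))
L(b, W) = 1 (L(b, W) = 4 - 1*3 = 4 - 3 = 1)
(50 + L(v(-3), -2))² = (50 + 1)² = 51² = 2601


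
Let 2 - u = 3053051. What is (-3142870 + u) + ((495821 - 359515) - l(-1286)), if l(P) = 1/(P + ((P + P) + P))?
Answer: -31170649271/5144 ≈ -6.0596e+6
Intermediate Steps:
u = -3053049 (u = 2 - 1*3053051 = 2 - 3053051 = -3053049)
l(P) = 1/(4*P) (l(P) = 1/(P + (2*P + P)) = 1/(P + 3*P) = 1/(4*P))
(-3142870 + u) + ((495821 - 359515) - l(-1286)) = (-3142870 - 3053049) + ((495821 - 359515) - 1/(4*(-1286))) = -6195919 + (136306 - (-1)/(4*1286)) = -6195919 + (136306 - 1*(-1/5144)) = -6195919 + (136306 + 1/5144) = -6195919 + 701158065/5144 = -31170649271/5144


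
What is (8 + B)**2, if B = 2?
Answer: 100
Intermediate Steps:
(8 + B)**2 = (8 + 2)**2 = 10**2 = 100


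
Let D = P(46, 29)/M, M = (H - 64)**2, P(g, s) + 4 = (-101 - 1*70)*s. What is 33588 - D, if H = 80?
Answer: 8603491/256 ≈ 33607.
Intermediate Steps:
P(g, s) = -4 - 171*s (P(g, s) = -4 + (-101 - 1*70)*s = -4 + (-101 - 70)*s = -4 - 171*s)
M = 256 (M = (80 - 64)**2 = 16**2 = 256)
D = -4963/256 (D = (-4 - 171*29)/256 = (-4 - 4959)*(1/256) = -4963*1/256 = -4963/256 ≈ -19.387)
33588 - D = 33588 - 1*(-4963/256) = 33588 + 4963/256 = 8603491/256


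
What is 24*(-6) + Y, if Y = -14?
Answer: -158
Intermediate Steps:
24*(-6) + Y = 24*(-6) - 14 = -144 - 14 = -158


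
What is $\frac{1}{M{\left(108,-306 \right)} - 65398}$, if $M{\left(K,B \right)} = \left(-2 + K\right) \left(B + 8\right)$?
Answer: $- \frac{1}{96986} \approx -1.0311 \cdot 10^{-5}$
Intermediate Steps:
$M{\left(K,B \right)} = \left(-2 + K\right) \left(8 + B\right)$
$\frac{1}{M{\left(108,-306 \right)} - 65398} = \frac{1}{\left(-16 - -612 + 8 \cdot 108 - 33048\right) - 65398} = \frac{1}{\left(-16 + 612 + 864 - 33048\right) - 65398} = \frac{1}{-31588 - 65398} = \frac{1}{-96986} = - \frac{1}{96986}$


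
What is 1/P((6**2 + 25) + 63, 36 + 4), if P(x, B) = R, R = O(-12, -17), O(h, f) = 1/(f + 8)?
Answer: -9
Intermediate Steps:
O(h, f) = 1/(8 + f)
R = -1/9 (R = 1/(8 - 17) = 1/(-9) = -1/9 ≈ -0.11111)
P(x, B) = -1/9
1/P((6**2 + 25) + 63, 36 + 4) = 1/(-1/9) = -9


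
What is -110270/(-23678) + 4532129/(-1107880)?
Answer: 7427088569/13116191320 ≈ 0.56625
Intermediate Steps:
-110270/(-23678) + 4532129/(-1107880) = -110270*(-1/23678) + 4532129*(-1/1107880) = 55135/11839 - 4532129/1107880 = 7427088569/13116191320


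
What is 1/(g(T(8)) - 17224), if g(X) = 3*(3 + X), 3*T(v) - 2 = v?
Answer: -1/17205 ≈ -5.8123e-5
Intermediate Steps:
T(v) = 2/3 + v/3
g(X) = 9 + 3*X
1/(g(T(8)) - 17224) = 1/((9 + 3*(2/3 + (1/3)*8)) - 17224) = 1/((9 + 3*(2/3 + 8/3)) - 17224) = 1/((9 + 3*(10/3)) - 17224) = 1/((9 + 10) - 17224) = 1/(19 - 17224) = 1/(-17205) = -1/17205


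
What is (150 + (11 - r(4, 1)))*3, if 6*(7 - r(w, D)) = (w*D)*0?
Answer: 462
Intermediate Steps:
r(w, D) = 7 (r(w, D) = 7 - w*D*0/6 = 7 - D*w*0/6 = 7 - 1/6*0 = 7 + 0 = 7)
(150 + (11 - r(4, 1)))*3 = (150 + (11 - 1*7))*3 = (150 + (11 - 7))*3 = (150 + 4)*3 = 154*3 = 462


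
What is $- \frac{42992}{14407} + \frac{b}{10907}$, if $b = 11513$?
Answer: $- \frac{303045953}{157137149} \approx -1.9285$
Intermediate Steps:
$- \frac{42992}{14407} + \frac{b}{10907} = - \frac{42992}{14407} + \frac{11513}{10907} = - \frac{303045953}{157137149}$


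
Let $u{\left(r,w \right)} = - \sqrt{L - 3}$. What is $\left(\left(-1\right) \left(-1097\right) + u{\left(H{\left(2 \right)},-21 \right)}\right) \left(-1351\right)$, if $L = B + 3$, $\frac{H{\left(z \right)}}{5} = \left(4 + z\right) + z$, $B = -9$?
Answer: $-1482047 + 4053 i \approx -1.482 \cdot 10^{6} + 4053.0 i$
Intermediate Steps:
$H{\left(z \right)} = 20 + 10 z$ ($H{\left(z \right)} = 5 \left(\left(4 + z\right) + z\right) = 5 \left(4 + 2 z\right) = 20 + 10 z$)
$L = -6$ ($L = -9 + 3 = -6$)
$u{\left(r,w \right)} = - 3 i$ ($u{\left(r,w \right)} = - \sqrt{-6 - 3} = - \sqrt{-9} = - 3 i$)
$\left(\left(-1\right) \left(-1097\right) + u{\left(H{\left(2 \right)},-21 \right)}\right) \left(-1351\right) = \left(\left(-1\right) \left(-1097\right) - 3 i\right) \left(-1351\right) = \left(1097 - 3 i\right) \left(-1351\right) = -1482047 + 4053 i$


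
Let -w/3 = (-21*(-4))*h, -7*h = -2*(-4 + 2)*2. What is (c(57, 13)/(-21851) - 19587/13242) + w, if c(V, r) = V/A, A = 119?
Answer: 3288567753509/11477587366 ≈ 286.52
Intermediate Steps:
c(V, r) = V/119
h = -8/7 (h = -(-2*(-4 + 2))*2/7 = -(-2*(-2))*2/7 = -4*2/7 = -⅐*8 = -8/7 ≈ -1.1429)
w = 288 (w = -3*(-21*(-4))*(-8)/7 = -252*(-8)/7 = -3*(-96) = 288)
(c(57, 13)/(-21851) - 19587/13242) + w = (((1/119)*57)/(-21851) - 19587/13242) + 288 = ((57/119)*(-1/21851) - 19587*1/13242) + 288 = (-57/2600269 - 6529/4414) + 288 = -16977407899/11477587366 + 288 = 3288567753509/11477587366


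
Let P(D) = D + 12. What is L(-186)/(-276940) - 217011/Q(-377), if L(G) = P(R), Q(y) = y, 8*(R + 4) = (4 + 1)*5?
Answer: 480792177167/835251040 ≈ 575.63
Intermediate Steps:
R = -7/8 (R = -4 + ((4 + 1)*5)/8 = -4 + (5*5)/8 = -4 + (⅛)*25 = -4 + 25/8 = -7/8 ≈ -0.87500)
P(D) = 12 + D
L(G) = 89/8 (L(G) = 12 - 7/8 = 89/8)
L(-186)/(-276940) - 217011/Q(-377) = (89/8)/(-276940) - 217011/(-377) = (89/8)*(-1/276940) - 217011*(-1/377) = -89/2215520 + 217011/377 = 480792177167/835251040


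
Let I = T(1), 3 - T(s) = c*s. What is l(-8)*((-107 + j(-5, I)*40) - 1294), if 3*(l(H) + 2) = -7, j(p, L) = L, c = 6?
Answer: 6591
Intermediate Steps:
T(s) = 3 - 6*s
I = -3 (I = 3 - 6*1 = 3 - 6 = -3)
l(H) = -13/3 (l(H) = -2 + (1/3)*(-7) = -2 - 7/3 = -13/3)
l(-8)*((-107 + j(-5, I)*40) - 1294) = -13*((-107 - 3*40) - 1294)/3 = -13*((-107 - 120) - 1294)/3 = -13*(-227 - 1294)/3 = -13/3*(-1521) = 6591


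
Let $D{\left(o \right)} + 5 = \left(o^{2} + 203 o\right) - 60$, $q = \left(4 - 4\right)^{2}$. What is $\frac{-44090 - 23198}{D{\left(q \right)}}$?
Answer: $\frac{5176}{5} \approx 1035.2$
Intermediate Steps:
$q = 0$ ($q = 0^{2} = 0$)
$D{\left(o \right)} = -65 + o^{2} + 203 o$ ($D{\left(o \right)} = -5 - \left(60 - o^{2} - 203 o\right) = -5 + \left(-60 + o^{2} + 203 o\right) = -65 + o^{2} + 203 o$)
$\frac{-44090 - 23198}{D{\left(q \right)}} = \frac{-44090 - 23198}{-65 + 0^{2} + 203 \cdot 0} = \frac{-44090 - 23198}{-65 + 0 + 0} = - \frac{67288}{-65} = \left(-67288\right) \left(- \frac{1}{65}\right) = \frac{5176}{5}$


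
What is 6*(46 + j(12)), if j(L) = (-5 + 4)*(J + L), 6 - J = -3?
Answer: 150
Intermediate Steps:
J = 9 (J = 6 - 1*(-3) = 6 + 3 = 9)
j(L) = -9 - L (j(L) = (-5 + 4)*(9 + L) = -(9 + L) = -9 - L)
6*(46 + j(12)) = 6*(46 + (-9 - 1*12)) = 6*(46 + (-9 - 12)) = 6*(46 - 21) = 6*25 = 150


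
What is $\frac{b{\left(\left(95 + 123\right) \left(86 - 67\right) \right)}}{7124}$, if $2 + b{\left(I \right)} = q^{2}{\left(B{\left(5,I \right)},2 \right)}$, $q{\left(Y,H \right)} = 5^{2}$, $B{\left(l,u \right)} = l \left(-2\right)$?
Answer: $\frac{623}{7124} \approx 0.087451$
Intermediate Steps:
$B{\left(l,u \right)} = - 2 l$
$q{\left(Y,H \right)} = 25$
$b{\left(I \right)} = 623$ ($b{\left(I \right)} = -2 + 25^{2} = -2 + 625 = 623$)
$\frac{b{\left(\left(95 + 123\right) \left(86 - 67\right) \right)}}{7124} = \frac{623}{7124}$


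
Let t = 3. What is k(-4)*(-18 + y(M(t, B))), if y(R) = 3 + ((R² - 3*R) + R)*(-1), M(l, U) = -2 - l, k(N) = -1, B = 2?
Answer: 50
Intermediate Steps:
y(R) = 3 - R² + 2*R (y(R) = 3 + (R² - 2*R)*(-1) = 3 + (-R² + 2*R) = 3 - R² + 2*R)
k(-4)*(-18 + y(M(t, B))) = -(-18 + (3 - (-2 - 1*3)² + 2*(-2 - 1*3))) = -(-18 + (3 - (-2 - 3)² + 2*(-2 - 3))) = -(-18 + (3 - 1*(-5)² + 2*(-5))) = -(-18 + (3 - 1*25 - 10)) = -(-18 + (3 - 25 - 10)) = -(-18 - 32) = -1*(-50) = 50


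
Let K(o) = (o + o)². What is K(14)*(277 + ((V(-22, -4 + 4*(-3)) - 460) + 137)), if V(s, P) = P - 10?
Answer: -56448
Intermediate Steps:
V(s, P) = -10 + P
K(o) = 4*o² (K(o) = (2*o)² = 4*o²)
K(14)*(277 + ((V(-22, -4 + 4*(-3)) - 460) + 137)) = (4*14²)*(277 + (((-10 + (-4 + 4*(-3))) - 460) + 137)) = (4*196)*(277 + (((-10 + (-4 - 12)) - 460) + 137)) = 784*(277 + (((-10 - 16) - 460) + 137)) = 784*(277 + ((-26 - 460) + 137)) = 784*(277 + (-486 + 137)) = 784*(277 - 349) = 784*(-72) = -56448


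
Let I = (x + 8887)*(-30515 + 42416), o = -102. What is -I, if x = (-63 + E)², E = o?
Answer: -429768912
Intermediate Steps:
E = -102
x = 27225 (x = (-63 - 102)² = (-165)² = 27225)
I = 429768912 (I = (27225 + 8887)*(-30515 + 42416) = 36112*11901 = 429768912)
-I = -1*429768912 = -429768912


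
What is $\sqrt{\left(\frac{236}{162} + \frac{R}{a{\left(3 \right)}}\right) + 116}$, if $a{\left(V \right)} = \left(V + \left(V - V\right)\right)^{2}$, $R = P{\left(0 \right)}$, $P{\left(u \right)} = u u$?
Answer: $\frac{\sqrt{9514}}{9} \approx 10.838$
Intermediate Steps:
$P{\left(u \right)} = u^{2}$
$R = 0$ ($R = 0^{2} = 0$)
$a{\left(V \right)} = V^{2}$ ($a{\left(V \right)} = \left(V + 0\right)^{2} = V^{2}$)
$\sqrt{\left(\frac{236}{162} + \frac{R}{a{\left(3 \right)}}\right) + 116} = \sqrt{\left(\frac{236}{162} + \frac{0}{3^{2}}\right) + 116} = \sqrt{\left(236 \cdot \frac{1}{162} + \frac{0}{9}\right) + 116} = \sqrt{\left(\frac{118}{81} + 0 \cdot \frac{1}{9}\right) + 116} = \sqrt{\left(\frac{118}{81} + 0\right) + 116} = \sqrt{\frac{118}{81} + 116} = \sqrt{\frac{9514}{81}} = \frac{\sqrt{9514}}{9}$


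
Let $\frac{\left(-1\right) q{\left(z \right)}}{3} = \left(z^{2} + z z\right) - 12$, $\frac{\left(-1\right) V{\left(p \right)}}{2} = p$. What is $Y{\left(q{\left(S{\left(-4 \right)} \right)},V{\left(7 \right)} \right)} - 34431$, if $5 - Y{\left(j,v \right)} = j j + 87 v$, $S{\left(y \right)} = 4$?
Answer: $-36808$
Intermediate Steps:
$V{\left(p \right)} = - 2 p$
$q{\left(z \right)} = 36 - 6 z^{2}$ ($q{\left(z \right)} = - 3 \left(\left(z^{2} + z z\right) - 12\right) = - 3 \left(\left(z^{2} + z^{2}\right) - 12\right) = - 3 \left(2 z^{2} - 12\right) = - 3 \left(-12 + 2 z^{2}\right) = 36 - 6 z^{2}$)
$Y{\left(j,v \right)} = 5 - j^{2} - 87 v$ ($Y{\left(j,v \right)} = 5 - \left(j j + 87 v\right) = 5 - \left(j^{2} + 87 v\right) = 5 - j^{2} - 87 v$)
$Y{\left(q{\left(S{\left(-4 \right)} \right)},V{\left(7 \right)} \right)} - 34431 = \left(5 - \left(36 - 6 \cdot 4^{2}\right)^{2} - 87 \left(\left(-2\right) 7\right)\right) - 34431 = \left(5 - \left(36 - 96\right)^{2} - -1218\right) - 34431 = \left(5 - \left(36 - 96\right)^{2} + 1218\right) - 34431 = \left(5 - \left(-60\right)^{2} + 1218\right) - 34431 = \left(5 - 3600 + 1218\right) - 34431 = -2377 - 34431 = -36808$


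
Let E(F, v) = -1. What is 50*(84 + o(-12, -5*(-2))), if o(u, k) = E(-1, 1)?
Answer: 4150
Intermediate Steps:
o(u, k) = -1
50*(84 + o(-12, -5*(-2))) = 50*(84 - 1) = 50*83 = 4150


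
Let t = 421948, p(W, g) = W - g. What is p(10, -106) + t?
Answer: 422064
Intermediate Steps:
p(10, -106) + t = (10 - 1*(-106)) + 421948 = (10 + 106) + 421948 = 116 + 421948 = 422064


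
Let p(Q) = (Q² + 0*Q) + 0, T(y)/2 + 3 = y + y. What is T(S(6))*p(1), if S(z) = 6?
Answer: 18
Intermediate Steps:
T(y) = -6 + 4*y (T(y) = -6 + 2*(y + y) = -6 + 2*(2*y) = -6 + 4*y)
p(Q) = Q² (p(Q) = (Q² + 0) + 0 = Q² + 0 = Q²)
T(S(6))*p(1) = (-6 + 4*6)*1² = (-6 + 24)*1 = 18*1 = 18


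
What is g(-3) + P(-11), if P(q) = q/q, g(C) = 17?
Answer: 18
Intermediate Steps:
P(q) = 1
g(-3) + P(-11) = 17 + 1 = 18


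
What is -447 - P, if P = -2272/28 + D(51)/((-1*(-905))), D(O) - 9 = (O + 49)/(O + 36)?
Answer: -201646516/551145 ≈ -365.87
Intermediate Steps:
D(O) = 9 + (49 + O)/(36 + O) (D(O) = 9 + (O + 49)/(O + 36) = 9 + (49 + O)/(36 + O))
P = -44715299/551145 (P = -2272/28 + ((373 + 10*51)/(36 + 51))/((-1*(-905))) = -2272*1/28 + ((373 + 510)/87)/905 = -568/7 + ((1/87)*883)*(1/905) = -568/7 + (883/87)*(1/905) = -568/7 + 883/78735 = -44715299/551145 ≈ -81.132)
-447 - P = -447 - 1*(-44715299/551145) = -447 + 44715299/551145 = -201646516/551145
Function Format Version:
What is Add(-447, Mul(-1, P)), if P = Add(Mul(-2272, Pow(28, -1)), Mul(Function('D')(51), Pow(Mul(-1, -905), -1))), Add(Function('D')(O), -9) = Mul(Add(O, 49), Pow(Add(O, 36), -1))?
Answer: Rational(-201646516, 551145) ≈ -365.87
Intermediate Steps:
Function('D')(O) = Add(9, Mul(Pow(Add(36, O), -1), Add(49, O))) (Function('D')(O) = Add(9, Mul(Add(O, 49), Pow(Add(O, 36), -1))) = Add(9, Mul(Add(49, O), Pow(Add(36, O), -1))) = Add(9, Mul(Pow(Add(36, O), -1), Add(49, O))))
P = Rational(-44715299, 551145) (P = Add(Mul(-2272, Pow(28, -1)), Mul(Mul(Pow(Add(36, 51), -1), Add(373, Mul(10, 51))), Pow(Mul(-1, -905), -1))) = Add(Mul(-2272, Rational(1, 28)), Mul(Mul(Pow(87, -1), Add(373, 510)), Pow(905, -1))) = Add(Rational(-568, 7), Mul(Mul(Rational(1, 87), 883), Rational(1, 905))) = Add(Rational(-568, 7), Mul(Rational(883, 87), Rational(1, 905))) = Add(Rational(-568, 7), Rational(883, 78735)) = Rational(-44715299, 551145) ≈ -81.132)
Add(-447, Mul(-1, P)) = Add(-447, Mul(-1, Rational(-44715299, 551145))) = Add(-447, Rational(44715299, 551145)) = Rational(-201646516, 551145)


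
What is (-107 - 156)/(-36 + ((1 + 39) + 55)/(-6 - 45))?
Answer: 13413/1931 ≈ 6.9461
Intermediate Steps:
(-107 - 156)/(-36 + ((1 + 39) + 55)/(-6 - 45)) = -263/(-36 + (40 + 55)/(-51)) = -263/(-36 + 95*(-1/51)) = -263/(-36 - 95/51) = -263/(-1931/51) = -51/1931*(-263) = 13413/1931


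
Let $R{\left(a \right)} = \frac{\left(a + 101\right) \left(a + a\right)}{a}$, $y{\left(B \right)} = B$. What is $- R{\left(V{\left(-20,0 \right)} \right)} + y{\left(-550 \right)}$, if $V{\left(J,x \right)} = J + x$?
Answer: $-712$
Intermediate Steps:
$R{\left(a \right)} = 202 + 2 a$ ($R{\left(a \right)} = \frac{\left(101 + a\right) 2 a}{a} = \frac{2 a \left(101 + a\right)}{a} = 202 + 2 a$)
$- R{\left(V{\left(-20,0 \right)} \right)} + y{\left(-550 \right)} = - (202 + 2 \left(-20 + 0\right)) - 550 = - (202 + 2 \left(-20\right)) - 550 = - (202 - 40) - 550 = \left(-1\right) 162 - 550 = -162 - 550 = -712$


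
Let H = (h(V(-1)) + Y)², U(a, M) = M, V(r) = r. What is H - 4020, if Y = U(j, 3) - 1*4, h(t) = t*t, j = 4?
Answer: -4020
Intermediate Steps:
h(t) = t²
Y = -1 (Y = 3 - 1*4 = 3 - 4 = -1)
H = 0 (H = ((-1)² - 1)² = (1 - 1)² = 0² = 0)
H - 4020 = 0 - 4020 = -4020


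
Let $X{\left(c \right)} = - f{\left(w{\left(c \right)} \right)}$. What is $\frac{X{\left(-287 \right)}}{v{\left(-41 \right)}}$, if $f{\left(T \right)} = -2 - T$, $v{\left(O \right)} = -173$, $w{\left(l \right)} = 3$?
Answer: $- \frac{5}{173} \approx -0.028902$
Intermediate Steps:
$X{\left(c \right)} = 5$ ($X{\left(c \right)} = - (-2 - 3) = \left(-1\right) \left(-5\right) = 5$)
$\frac{X{\left(-287 \right)}}{v{\left(-41 \right)}} = \frac{5}{-173} = 5 \left(- \frac{1}{173}\right) = - \frac{5}{173}$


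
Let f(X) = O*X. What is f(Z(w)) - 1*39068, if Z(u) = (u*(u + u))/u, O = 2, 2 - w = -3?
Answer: -39048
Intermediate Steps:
w = 5 (w = 2 - 1*(-3) = 2 + 3 = 5)
Z(u) = 2*u (Z(u) = (u*(2*u))/u = (2*u**2)/u = 2*u)
f(X) = 2*X
f(Z(w)) - 1*39068 = 2*(2*5) - 1*39068 = 2*10 - 39068 = 20 - 39068 = -39048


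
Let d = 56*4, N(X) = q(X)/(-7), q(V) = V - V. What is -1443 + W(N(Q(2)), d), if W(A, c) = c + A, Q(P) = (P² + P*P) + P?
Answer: -1219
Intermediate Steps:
q(V) = 0
Q(P) = P + 2*P² (Q(P) = (P² + P²) + P = 2*P² + P = P + 2*P²)
N(X) = 0 (N(X) = 0/(-7) = 0*(-⅐) = 0)
d = 224
W(A, c) = A + c
-1443 + W(N(Q(2)), d) = -1443 + (0 + 224) = -1443 + 224 = -1219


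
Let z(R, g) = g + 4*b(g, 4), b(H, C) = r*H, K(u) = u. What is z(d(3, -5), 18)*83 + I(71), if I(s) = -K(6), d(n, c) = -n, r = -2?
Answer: -10464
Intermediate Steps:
b(H, C) = -2*H
z(R, g) = -7*g (z(R, g) = g + 4*(-2*g) = g - 8*g = -7*g)
I(s) = -6 (I(s) = -1*6 = -6)
z(d(3, -5), 18)*83 + I(71) = -7*18*83 - 6 = -126*83 - 6 = -10458 - 6 = -10464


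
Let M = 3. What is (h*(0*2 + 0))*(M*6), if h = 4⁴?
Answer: 0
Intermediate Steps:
h = 256
(h*(0*2 + 0))*(M*6) = (256*(0*2 + 0))*(3*6) = (256*(0 + 0))*18 = (256*0)*18 = 0*18 = 0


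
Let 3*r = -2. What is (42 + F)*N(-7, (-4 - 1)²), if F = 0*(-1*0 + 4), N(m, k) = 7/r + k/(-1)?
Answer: -1491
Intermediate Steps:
r = -⅔ (r = (⅓)*(-2) = -⅔ ≈ -0.66667)
N(m, k) = -21/2 - k (N(m, k) = 7/(-⅔) + k/(-1) = 7*(-3/2) + k*(-1) = -21/2 - k)
F = 0 (F = 0*(0 + 4) = 0*4 = 0)
(42 + F)*N(-7, (-4 - 1)²) = (42 + 0)*(-21/2 - (-4 - 1)²) = 42*(-21/2 - 1*(-5)²) = 42*(-21/2 - 1*25) = 42*(-21/2 - 25) = 42*(-71/2) = -1491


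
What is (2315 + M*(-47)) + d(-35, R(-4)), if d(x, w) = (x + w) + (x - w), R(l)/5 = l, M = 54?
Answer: -293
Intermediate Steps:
R(l) = 5*l
d(x, w) = 2*x (d(x, w) = (w + x) + (x - w) = 2*x)
(2315 + M*(-47)) + d(-35, R(-4)) = (2315 + 54*(-47)) + 2*(-35) = (2315 - 2538) - 70 = -223 - 70 = -293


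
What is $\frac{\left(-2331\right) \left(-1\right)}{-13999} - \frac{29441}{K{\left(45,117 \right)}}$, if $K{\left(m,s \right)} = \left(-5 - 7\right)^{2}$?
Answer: $- \frac{412480223}{2015856} \approx -204.62$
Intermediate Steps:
$K{\left(m,s \right)} = 144$ ($K{\left(m,s \right)} = \left(-12\right)^{2} = 144$)
$\frac{\left(-2331\right) \left(-1\right)}{-13999} - \frac{29441}{K{\left(45,117 \right)}} = \frac{\left(-2331\right) \left(-1\right)}{-13999} - \frac{29441}{144} = 2331 \left(- \frac{1}{13999}\right) - \frac{29441}{144} = - \frac{2331}{13999} - \frac{29441}{144} = - \frac{412480223}{2015856}$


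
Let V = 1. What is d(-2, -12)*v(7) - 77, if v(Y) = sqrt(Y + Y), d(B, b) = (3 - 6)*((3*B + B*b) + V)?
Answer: -77 - 57*sqrt(14) ≈ -290.27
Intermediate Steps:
d(B, b) = -3 - 9*B - 3*B*b (d(B, b) = (3 - 6)*((3*B + B*b) + 1) = -3*(1 + 3*B + B*b) = -3 - 9*B - 3*B*b)
v(Y) = sqrt(2)*sqrt(Y) (v(Y) = sqrt(2*Y) = sqrt(2)*sqrt(Y))
d(-2, -12)*v(7) - 77 = (-3 - 9*(-2) - 3*(-2)*(-12))*(sqrt(2)*sqrt(7)) - 77 = (-3 + 18 - 72)*sqrt(14) - 77 = -57*sqrt(14) - 77 = -77 - 57*sqrt(14)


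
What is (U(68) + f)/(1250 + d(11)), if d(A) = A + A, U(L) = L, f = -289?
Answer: -221/1272 ≈ -0.17374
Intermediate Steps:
d(A) = 2*A
(U(68) + f)/(1250 + d(11)) = (68 - 289)/(1250 + 2*11) = -221/(1250 + 22) = -221/1272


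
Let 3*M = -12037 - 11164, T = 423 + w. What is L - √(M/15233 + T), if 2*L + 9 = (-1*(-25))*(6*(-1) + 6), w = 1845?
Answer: -9/2 - √4735427764569/45699 ≈ -52.118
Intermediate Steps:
T = 2268 (T = 423 + 1845 = 2268)
M = -23201/3 (M = (-12037 - 11164)/3 = (⅓)*(-23201) = -23201/3 ≈ -7733.7)
L = -9/2 (L = -9/2 + ((-1*(-25))*(6*(-1) + 6))/2 = -9/2 + (25*(-6 + 6))/2 = -9/2 + (25*0)/2 = -9/2 + (½)*0 = -9/2 + 0 = -9/2 ≈ -4.5000)
L - √(M/15233 + T) = -9/2 - √(-23201/3/15233 + 2268) = -9/2 - √(-23201/3*1/15233 + 2268) = -9/2 - √(-23201/45699 + 2268) = -9/2 - √(103622131/45699) = -9/2 - √4735427764569/45699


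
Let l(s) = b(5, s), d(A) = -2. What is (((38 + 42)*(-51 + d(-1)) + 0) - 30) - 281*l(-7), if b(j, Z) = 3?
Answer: -5113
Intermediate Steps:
l(s) = 3
(((38 + 42)*(-51 + d(-1)) + 0) - 30) - 281*l(-7) = (((38 + 42)*(-51 - 2) + 0) - 30) - 281*3 = ((80*(-53) + 0) - 30) - 843 = ((-4240 + 0) - 30) - 843 = (-4240 - 30) - 843 = -4270 - 843 = -5113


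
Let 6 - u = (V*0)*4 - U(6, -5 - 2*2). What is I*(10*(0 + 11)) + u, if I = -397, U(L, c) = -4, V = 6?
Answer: -43668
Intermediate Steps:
u = 2 (u = 6 - ((6*0)*4 - 1*(-4)) = 6 - (0*4 + 4) = 6 - (0 + 4) = 6 - 1*4 = 6 - 4 = 2)
I*(10*(0 + 11)) + u = -3970*(0 + 11) + 2 = -3970*11 + 2 = -397*110 + 2 = -43670 + 2 = -43668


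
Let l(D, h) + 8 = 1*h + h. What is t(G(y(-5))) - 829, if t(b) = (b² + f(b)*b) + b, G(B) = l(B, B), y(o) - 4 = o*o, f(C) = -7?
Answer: 1371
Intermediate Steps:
y(o) = 4 + o² (y(o) = 4 + o*o = 4 + o²)
l(D, h) = -8 + 2*h (l(D, h) = -8 + (1*h + h) = -8 + (h + h) = -8 + 2*h)
G(B) = -8 + 2*B
t(b) = b² - 6*b (t(b) = (b² - 7*b) + b = b² - 6*b)
t(G(y(-5))) - 829 = (-8 + 2*(4 + (-5)²))*(-6 + (-8 + 2*(4 + (-5)²))) - 829 = (-8 + 2*(4 + 25))*(-6 + (-8 + 2*(4 + 25))) - 829 = (-8 + 2*29)*(-6 + (-8 + 2*29)) - 829 = (-8 + 58)*(-6 + (-8 + 58)) - 829 = 50*(-6 + 50) - 829 = 50*44 - 829 = 2200 - 829 = 1371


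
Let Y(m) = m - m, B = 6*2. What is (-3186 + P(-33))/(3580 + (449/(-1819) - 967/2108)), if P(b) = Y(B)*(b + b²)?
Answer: -239540472/269110445 ≈ -0.89012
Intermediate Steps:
B = 12
Y(m) = 0
P(b) = 0 (P(b) = 0*(b + b²) = 0)
(-3186 + P(-33))/(3580 + (449/(-1819) - 967/2108)) = (-3186 + 0)/(3580 + (449/(-1819) - 967/2108)) = -3186/(3580 + (449*(-1/1819) - 967*1/2108)) = -3186/(3580 + (-449/1819 - 967/2108)) = -3186/(3580 - 159145/225556) = -3186/807331335/225556 = -3186*225556/807331335 = -239540472/269110445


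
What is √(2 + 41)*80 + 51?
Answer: 51 + 80*√43 ≈ 575.59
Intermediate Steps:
√(2 + 41)*80 + 51 = √43*80 + 51 = 80*√43 + 51 = 51 + 80*√43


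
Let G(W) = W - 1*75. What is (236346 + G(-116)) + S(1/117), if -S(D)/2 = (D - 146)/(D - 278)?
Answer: 7680907213/32525 ≈ 2.3615e+5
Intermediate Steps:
G(W) = -75 + W (G(W) = W - 75 = -75 + W)
S(D) = -2*(-146 + D)/(-278 + D) (S(D) = -2*(D - 146)/(D - 278) = -2*(-146 + D)/(-278 + D))
(236346 + G(-116)) + S(1/117) = (236346 + (-75 - 116)) + 2*(146 - 1/117)/(-278 + 1/117) = (236346 - 191) + 2*(146 - 1*1/117)/(-278 + 1/117) = 236155 + 2*(146 - 1/117)/(-32525/117) = 236155 + 2*(-117/32525)*(17081/117) = 236155 - 34162/32525 = 7680907213/32525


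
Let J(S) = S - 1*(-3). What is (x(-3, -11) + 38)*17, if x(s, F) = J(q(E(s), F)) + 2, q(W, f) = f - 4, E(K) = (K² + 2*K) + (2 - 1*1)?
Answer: 476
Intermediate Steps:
E(K) = 1 + K² + 2*K (E(K) = (K² + 2*K) + (2 - 1) = (K² + 2*K) + 1 = 1 + K² + 2*K)
q(W, f) = -4 + f
J(S) = 3 + S (J(S) = S + 3 = 3 + S)
x(s, F) = 1 + F (x(s, F) = (3 + (-4 + F)) + 2 = (-1 + F) + 2 = 1 + F)
(x(-3, -11) + 38)*17 = ((1 - 11) + 38)*17 = (-10 + 38)*17 = 28*17 = 476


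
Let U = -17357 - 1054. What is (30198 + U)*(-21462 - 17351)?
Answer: -457488831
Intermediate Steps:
U = -18411
(30198 + U)*(-21462 - 17351) = (30198 - 18411)*(-21462 - 17351) = 11787*(-38813) = -457488831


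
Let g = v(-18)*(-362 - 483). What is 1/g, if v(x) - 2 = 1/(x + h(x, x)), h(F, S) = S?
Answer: -36/59995 ≈ -0.00060005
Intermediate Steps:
v(x) = 2 + 1/(2*x) (v(x) = 2 + 1/(x + x) = 2 + 1/(2*x))
g = -59995/36 (g = (2 + (1/2)/(-18))*(-362 - 483) = (2 + (1/2)*(-1/18))*(-845) = (2 - 1/36)*(-845) = (71/36)*(-845) = -59995/36 ≈ -1666.5)
1/g = 1/(-59995/36) = -36/59995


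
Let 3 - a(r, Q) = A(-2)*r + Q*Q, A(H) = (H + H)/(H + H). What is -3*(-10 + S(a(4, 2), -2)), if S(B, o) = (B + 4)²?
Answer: 27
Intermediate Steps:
A(H) = 1 (A(H) = (2*H)/((2*H)) = (2*H)*(1/(2*H)) = 1)
a(r, Q) = 3 - r - Q² (a(r, Q) = 3 - (1*r + Q*Q) = 3 - (r + Q²) = 3 + (-r - Q²) = 3 - r - Q²)
S(B, o) = (4 + B)²
-3*(-10 + S(a(4, 2), -2)) = -3*(-10 + (4 + (3 - 1*4 - 1*2²))²) = -3*(-10 + (4 + (3 - 4 - 1*4))²) = -3*(-10 + (4 + (3 - 4 - 4))²) = -3*(-10 + (4 - 5)²) = -3*(-10 + (-1)²) = -3*(-10 + 1) = -3*(-9) = 27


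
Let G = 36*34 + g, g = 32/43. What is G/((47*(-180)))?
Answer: -13166/90945 ≈ -0.14477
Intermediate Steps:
g = 32/43 (g = 32*(1/43) = 32/43 ≈ 0.74419)
G = 52664/43 (G = 36*34 + 32/43 = 1224 + 32/43 = 52664/43 ≈ 1224.7)
G/((47*(-180))) = 52664/(43*((47*(-180)))) = (52664/43)/(-8460) = (52664/43)*(-1/8460) = -13166/90945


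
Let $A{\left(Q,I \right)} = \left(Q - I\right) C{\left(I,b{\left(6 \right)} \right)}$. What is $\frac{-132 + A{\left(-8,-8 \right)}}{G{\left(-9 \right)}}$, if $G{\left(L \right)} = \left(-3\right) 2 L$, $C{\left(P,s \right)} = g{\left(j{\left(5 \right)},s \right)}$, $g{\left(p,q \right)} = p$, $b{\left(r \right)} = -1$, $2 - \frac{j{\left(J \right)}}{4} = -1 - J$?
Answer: $- \frac{22}{9} \approx -2.4444$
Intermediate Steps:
$j{\left(J \right)} = 12 + 4 J$ ($j{\left(J \right)} = 8 - 4 \left(-1 - J\right) = 8 + \left(4 + 4 J\right) = 12 + 4 J$)
$C{\left(P,s \right)} = 32$ ($C{\left(P,s \right)} = 12 + 4 \cdot 5 = 12 + 20 = 32$)
$G{\left(L \right)} = - 6 L$
$A{\left(Q,I \right)} = - 32 I + 32 Q$ ($A{\left(Q,I \right)} = \left(Q - I\right) 32 = - 32 I + 32 Q$)
$\frac{-132 + A{\left(-8,-8 \right)}}{G{\left(-9 \right)}} = \frac{-132 + \left(\left(-32\right) \left(-8\right) + 32 \left(-8\right)\right)}{\left(-6\right) \left(-9\right)} = \frac{-132 + \left(256 - 256\right)}{54} = \left(-132 + 0\right) \frac{1}{54} = \left(-132\right) \frac{1}{54} = - \frac{22}{9}$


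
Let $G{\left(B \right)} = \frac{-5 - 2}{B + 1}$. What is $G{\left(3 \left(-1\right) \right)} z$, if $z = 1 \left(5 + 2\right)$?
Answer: $\frac{49}{2} \approx 24.5$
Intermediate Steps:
$G{\left(B \right)} = - \frac{7}{1 + B}$
$z = 7$ ($z = 1 \cdot 7 = 7$)
$G{\left(3 \left(-1\right) \right)} z = - \frac{7}{1 + 3 \left(-1\right)} 7 = - \frac{7}{1 - 3} \cdot 7 = - \frac{7}{-2} \cdot 7 = \left(-7\right) \left(- \frac{1}{2}\right) 7 = \frac{7}{2} \cdot 7 = \frac{49}{2}$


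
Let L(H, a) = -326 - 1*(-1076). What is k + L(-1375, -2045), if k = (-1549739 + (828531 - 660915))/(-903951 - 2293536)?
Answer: 2399497373/3197487 ≈ 750.43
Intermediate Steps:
L(H, a) = 750 (L(H, a) = -326 + 1076 = 750)
k = 1382123/3197487 (k = (-1549739 + 167616)/(-3197487) = -1382123*(-1/3197487) = 1382123/3197487 ≈ 0.43225)
k + L(-1375, -2045) = 1382123/3197487 + 750 = 2399497373/3197487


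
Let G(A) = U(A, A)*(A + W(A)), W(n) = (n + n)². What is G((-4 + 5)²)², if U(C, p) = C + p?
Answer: 100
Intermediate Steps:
W(n) = 4*n² (W(n) = (2*n)² = 4*n²)
G(A) = 2*A*(A + 4*A²) (G(A) = (A + A)*(A + 4*A²) = (2*A)*(A + 4*A²) = 2*A*(A + 4*A²))
G((-4 + 5)²)² = (((-4 + 5)²)²*(2 + 8*(-4 + 5)²))² = ((1²)²*(2 + 8*1²))² = (1²*(2 + 8*1))² = (1*(2 + 8))² = (1*10)² = 10² = 100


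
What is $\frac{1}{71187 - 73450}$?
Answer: $- \frac{1}{2263} \approx -0.00044189$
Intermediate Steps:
$\frac{1}{71187 - 73450} = \frac{1}{-2263} = - \frac{1}{2263}$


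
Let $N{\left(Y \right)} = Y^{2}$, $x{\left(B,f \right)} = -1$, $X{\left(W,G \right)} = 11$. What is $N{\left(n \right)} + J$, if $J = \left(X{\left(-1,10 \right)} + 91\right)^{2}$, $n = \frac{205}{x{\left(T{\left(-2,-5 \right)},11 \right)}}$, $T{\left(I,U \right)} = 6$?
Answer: $52429$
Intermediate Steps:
$n = -205$ ($n = \frac{205}{-1} = 205 \left(-1\right) = -205$)
$J = 10404$ ($J = \left(11 + 91\right)^{2} = 102^{2} = 10404$)
$N{\left(n \right)} + J = \left(-205\right)^{2} + 10404 = 42025 + 10404 = 52429$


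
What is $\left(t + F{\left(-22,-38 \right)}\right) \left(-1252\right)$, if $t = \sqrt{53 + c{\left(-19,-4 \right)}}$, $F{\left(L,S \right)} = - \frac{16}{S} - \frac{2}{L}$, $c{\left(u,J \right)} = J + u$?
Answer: $- \frac{133964}{209} - 1252 \sqrt{30} \approx -7498.5$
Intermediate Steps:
$t = \sqrt{30}$ ($t = \sqrt{53 - 23} = \sqrt{30} \approx 5.4772$)
$\left(t + F{\left(-22,-38 \right)}\right) \left(-1252\right) = \left(\sqrt{30} - \left(- \frac{8}{19} - \frac{1}{11}\right)\right) \left(-1252\right) = \left(\sqrt{30} - - \frac{107}{209}\right) \left(-1252\right) = \left(\sqrt{30} + \left(\frac{8}{19} + \frac{1}{11}\right)\right) \left(-1252\right) = \left(\sqrt{30} + \frac{107}{209}\right) \left(-1252\right) = \left(\frac{107}{209} + \sqrt{30}\right) \left(-1252\right) = - \frac{133964}{209} - 1252 \sqrt{30}$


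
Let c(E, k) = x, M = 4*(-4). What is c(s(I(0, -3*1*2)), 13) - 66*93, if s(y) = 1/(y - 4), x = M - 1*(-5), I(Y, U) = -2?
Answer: -6149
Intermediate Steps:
M = -16
x = -11 (x = -16 - 1*(-5) = -16 + 5 = -11)
s(y) = 1/(-4 + y)
c(E, k) = -11
c(s(I(0, -3*1*2)), 13) - 66*93 = -11 - 66*93 = -11 - 6138 = -6149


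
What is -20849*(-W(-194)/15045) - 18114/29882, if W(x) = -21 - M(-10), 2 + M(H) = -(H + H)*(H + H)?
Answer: 39515702588/74929115 ≈ 527.37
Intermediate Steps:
M(H) = -2 - 4*H² (M(H) = -2 - (H + H)*(H + H) = -2 - 2*H*2*H = -2 - 4*H²)
W(x) = 381 (W(x) = -21 - (-2 - 4*(-10)²) = -21 - (-2 - 4*100) = -21 - (-2 - 400) = -21 - 1*(-402) = -21 + 402 = 381)
-20849*(-W(-194)/15045) - 18114/29882 = -20849/((-15045/381)) - 18114/29882 = -20849/((-15045*1/381)) - 18114*1/29882 = -20849/(-5015/127) - 9057/14941 = -20849*(-127/5015) - 9057/14941 = 2647823/5015 - 9057/14941 = 39515702588/74929115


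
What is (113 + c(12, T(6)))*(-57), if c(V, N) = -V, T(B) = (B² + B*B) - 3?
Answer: -5757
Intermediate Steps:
T(B) = -3 + 2*B² (T(B) = (B² + B²) - 3 = 2*B² - 3 = -3 + 2*B²)
(113 + c(12, T(6)))*(-57) = (113 - 1*12)*(-57) = (113 - 12)*(-57) = 101*(-57) = -5757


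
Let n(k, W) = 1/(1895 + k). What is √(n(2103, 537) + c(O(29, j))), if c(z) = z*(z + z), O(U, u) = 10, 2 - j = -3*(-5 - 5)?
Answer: √3196804798/3998 ≈ 14.142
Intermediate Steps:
j = -28 (j = 2 - (-3)*(-5 - 5) = 2 - (-3)*(-10) = 2 - 1*30 = 2 - 30 = -28)
c(z) = 2*z² (c(z) = z*(2*z) = 2*z²)
√(n(2103, 537) + c(O(29, j))) = √(1/(1895 + 2103) + 2*10²) = √(1/3998 + 2*100) = √(1/3998 + 200) = √(799601/3998) = √3196804798/3998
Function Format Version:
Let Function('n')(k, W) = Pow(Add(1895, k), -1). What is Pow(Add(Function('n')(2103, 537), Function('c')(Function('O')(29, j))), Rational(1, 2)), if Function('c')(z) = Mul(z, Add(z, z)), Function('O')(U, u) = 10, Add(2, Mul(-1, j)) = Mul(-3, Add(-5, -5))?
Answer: Mul(Rational(1, 3998), Pow(3196804798, Rational(1, 2))) ≈ 14.142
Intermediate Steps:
j = -28 (j = Add(2, Mul(-1, Mul(-3, Add(-5, -5)))) = Add(2, Mul(-1, Mul(-3, -10))) = Add(2, Mul(-1, 30)) = Add(2, -30) = -28)
Function('c')(z) = Mul(2, Pow(z, 2)) (Function('c')(z) = Mul(z, Mul(2, z)) = Mul(2, Pow(z, 2)))
Pow(Add(Function('n')(2103, 537), Function('c')(Function('O')(29, j))), Rational(1, 2)) = Pow(Add(Pow(Add(1895, 2103), -1), Mul(2, Pow(10, 2))), Rational(1, 2)) = Pow(Add(Pow(3998, -1), Mul(2, 100)), Rational(1, 2)) = Pow(Add(Rational(1, 3998), 200), Rational(1, 2)) = Pow(Rational(799601, 3998), Rational(1, 2)) = Mul(Rational(1, 3998), Pow(3196804798, Rational(1, 2)))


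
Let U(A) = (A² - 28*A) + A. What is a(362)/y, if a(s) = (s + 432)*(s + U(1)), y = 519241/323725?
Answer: 86364650400/519241 ≈ 1.6633e+5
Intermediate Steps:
U(A) = A² - 27*A
y = 519241/323725 (y = 519241*(1/323725) = 519241/323725 ≈ 1.6040)
a(s) = (-26 + s)*(432 + s) (a(s) = (s + 432)*(s + 1*(-27 + 1)) = (432 + s)*(s + 1*(-26)) = (432 + s)*(s - 26) = (432 + s)*(-26 + s) = (-26 + s)*(432 + s))
a(362)/y = (-11232 + 362² + 406*362)/(519241/323725) = (-11232 + 131044 + 146972)*(323725/519241) = 266784*(323725/519241) = 86364650400/519241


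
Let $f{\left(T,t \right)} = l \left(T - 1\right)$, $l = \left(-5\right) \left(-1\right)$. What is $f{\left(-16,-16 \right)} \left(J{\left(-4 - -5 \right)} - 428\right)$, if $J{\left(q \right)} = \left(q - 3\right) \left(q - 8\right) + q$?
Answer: $35105$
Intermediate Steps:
$l = 5$
$f{\left(T,t \right)} = -5 + 5 T$ ($f{\left(T,t \right)} = 5 \left(T - 1\right) = 5 \left(-1 + T\right) = -5 + 5 T$)
$J{\left(q \right)} = q + \left(-8 + q\right) \left(-3 + q\right)$ ($J{\left(q \right)} = \left(-3 + q\right) \left(-8 + q\right) + q = \left(-8 + q\right) \left(-3 + q\right) + q = q + \left(-8 + q\right) \left(-3 + q\right)$)
$f{\left(-16,-16 \right)} \left(J{\left(-4 - -5 \right)} - 428\right) = \left(-5 + 5 \left(-16\right)\right) \left(\left(24 + \left(-4 - -5\right)^{2} - 10 \left(-4 - -5\right)\right) - 428\right) = \left(-5 - 80\right) \left(\left(24 + \left(-4 + 5\right)^{2} - 10 \left(-4 + 5\right)\right) - 428\right) = - 85 \left(\left(24 + 1^{2} - 10\right) - 428\right) = - 85 \left(\left(24 + 1 - 10\right) - 428\right) = - 85 \left(15 - 428\right) = \left(-85\right) \left(-413\right) = 35105$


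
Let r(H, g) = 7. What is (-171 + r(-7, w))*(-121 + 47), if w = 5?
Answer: 12136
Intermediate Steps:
(-171 + r(-7, w))*(-121 + 47) = (-171 + 7)*(-121 + 47) = -164*(-74) = 12136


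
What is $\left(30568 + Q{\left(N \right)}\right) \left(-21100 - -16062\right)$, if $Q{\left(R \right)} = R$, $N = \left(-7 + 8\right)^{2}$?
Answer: $-154006622$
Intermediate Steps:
$N = 1$ ($N = 1^{2} = 1$)
$\left(30568 + Q{\left(N \right)}\right) \left(-21100 - -16062\right) = \left(30568 + 1\right) \left(-21100 - -16062\right) = 30569 \left(-21100 + 16062\right) = 30569 \left(-5038\right) = -154006622$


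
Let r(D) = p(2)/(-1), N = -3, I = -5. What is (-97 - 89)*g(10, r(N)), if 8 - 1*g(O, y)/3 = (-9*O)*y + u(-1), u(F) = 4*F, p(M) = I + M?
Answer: -157356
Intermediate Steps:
p(M) = -5 + M
r(D) = 3 (r(D) = (-5 + 2)/(-1) = -3*(-1) = 3)
g(O, y) = 36 + 27*O*y (g(O, y) = 24 - 3*((-9*O)*y + 4*(-1)) = 24 - 3*(-9*O*y - 4) = 24 - 3*(-4 - 9*O*y) = 24 + (12 + 27*O*y) = 36 + 27*O*y)
(-97 - 89)*g(10, r(N)) = (-97 - 89)*(36 + 27*10*3) = -186*(36 + 810) = -186*846 = -157356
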